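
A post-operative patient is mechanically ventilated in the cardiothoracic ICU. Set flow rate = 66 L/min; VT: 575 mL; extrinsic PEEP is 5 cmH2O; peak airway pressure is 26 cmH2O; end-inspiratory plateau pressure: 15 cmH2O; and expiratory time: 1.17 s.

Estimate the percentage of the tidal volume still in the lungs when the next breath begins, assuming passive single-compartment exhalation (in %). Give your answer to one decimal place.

Flow: 66 L/min ÷ 60 = 1.1 L/s.
R = (PIP − Pplat)/V̇ = (26 − 15) / 1.1 = 11.0/1.1 = 10.0 cmH2O·s/L.
C = Vt/(Pplat − PEEP) = 575.0 / (15 − 5) = 575.0/10.0 = 57.5 mL/cmH2O.
τ = R × C = 10.0 × 0.0575 L/cmH2O = 0.575 s.
Fraction remaining at end-expiration = e^(−Te/τ) = e^(−1.17/0.575) = 0.1307 → 13.07%.

13.1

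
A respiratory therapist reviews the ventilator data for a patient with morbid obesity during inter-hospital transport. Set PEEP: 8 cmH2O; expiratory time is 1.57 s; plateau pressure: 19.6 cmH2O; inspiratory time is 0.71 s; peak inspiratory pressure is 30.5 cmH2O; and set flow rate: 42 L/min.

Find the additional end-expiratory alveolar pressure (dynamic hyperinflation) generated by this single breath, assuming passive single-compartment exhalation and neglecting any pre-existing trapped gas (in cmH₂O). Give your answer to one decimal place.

Flow: 42 L/min ÷ 60 = 0.7 L/s.
Vt = flow × Ti = 0.7 L/s × 0.71 s × 1000 mL/L = 497.0 mL.
R = (PIP − Pplat)/V̇ = (30.5 − 19.6) / 0.7 = 10.9/0.7 = 15.571 cmH2O·s/L.
C = Vt/(Pplat − PEEP) = 497.0 / (19.6 − 8) = 497.0/11.6 = 42.845 mL/cmH2O.
τ = R × C = 15.571 × 0.04285 L/cmH2O = 0.6672 s.
Fraction remaining = e^(−Te/τ) = e^(−1.57/0.6672) = 0.09507; trapped volume = 497.0 × 0.09507 = 47.25 mL.
Additional alveolar pressure from trapping ≈ V_trapped / C = 47.25 / 42.845 = 1.103 cmH2O.

1.1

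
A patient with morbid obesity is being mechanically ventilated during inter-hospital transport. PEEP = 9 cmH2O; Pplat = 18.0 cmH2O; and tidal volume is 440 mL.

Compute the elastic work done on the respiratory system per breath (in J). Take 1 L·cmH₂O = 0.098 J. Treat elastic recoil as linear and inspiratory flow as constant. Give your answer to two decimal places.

Elastic work ≈ ½ × (Pplat − PEEP) × Vt = 0.5 × (18.0 − 9) × 0.440 L = 0.5 × 9.0 × 0.440 = 1.98 L·cmH2O.
× 0.098 J/(L·cmH2O) → 0.194 J.

0.19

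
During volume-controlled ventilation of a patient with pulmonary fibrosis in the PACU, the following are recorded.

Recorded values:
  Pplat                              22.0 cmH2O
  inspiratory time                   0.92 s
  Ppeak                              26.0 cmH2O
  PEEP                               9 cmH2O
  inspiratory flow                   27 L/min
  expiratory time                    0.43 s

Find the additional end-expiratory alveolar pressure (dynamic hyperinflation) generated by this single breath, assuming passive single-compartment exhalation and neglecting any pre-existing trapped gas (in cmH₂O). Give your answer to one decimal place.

2.8

Flow: 27 L/min ÷ 60 = 0.45 L/s.
Vt = flow × Ti = 0.45 L/s × 0.92 s × 1000 mL/L = 414.0 mL.
R = (PIP − Pplat)/V̇ = (26.0 − 22.0) / 0.45 = 4.0/0.45 = 8.889 cmH2O·s/L.
C = Vt/(Pplat − PEEP) = 414.0 / (22.0 − 9) = 414.0/13.0 = 31.846 mL/cmH2O.
τ = R × C = 8.889 × 0.03185 L/cmH2O = 0.2831 s.
Fraction remaining = e^(−Te/τ) = e^(−0.43/0.2831) = 0.219; trapped volume = 414.0 × 0.219 = 90.666 mL.
Additional alveolar pressure from trapping ≈ V_trapped / C = 90.666 / 31.846 = 2.847 cmH2O.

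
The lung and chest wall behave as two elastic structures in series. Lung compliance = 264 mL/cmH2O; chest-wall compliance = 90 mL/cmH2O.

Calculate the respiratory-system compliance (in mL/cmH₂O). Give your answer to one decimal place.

67.1

Lung and chest wall are elastances in series: 1/Crs = 1/CL + 1/Ccw.
1/Crs = 1/264 + 1/90 = 0.0149.
Crs = 67.114 mL/cmH2O.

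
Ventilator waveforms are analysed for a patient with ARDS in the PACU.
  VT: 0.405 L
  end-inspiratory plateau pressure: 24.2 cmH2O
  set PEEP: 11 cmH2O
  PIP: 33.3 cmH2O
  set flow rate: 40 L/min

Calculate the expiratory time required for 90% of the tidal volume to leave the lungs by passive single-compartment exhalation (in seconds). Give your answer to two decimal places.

Flow: 40 L/min ÷ 60 = 0.6667 L/s.
R = (PIP − Pplat)/V̇ = (33.3 − 24.2) / 0.6667 = 9.1/0.6667 = 13.649 cmH2O·s/L.
C = Vt/(Pplat − PEEP) = 405.0 / (24.2 − 11) = 405.0/13.2 = 30.682 mL/cmH2O.
τ = R × C = 13.649 × 0.03068 L/cmH2O = 0.4188 s.
t = −τ·ln(1 − 0.90) = −0.4188·ln(0.1) = 0.9643 s.

0.96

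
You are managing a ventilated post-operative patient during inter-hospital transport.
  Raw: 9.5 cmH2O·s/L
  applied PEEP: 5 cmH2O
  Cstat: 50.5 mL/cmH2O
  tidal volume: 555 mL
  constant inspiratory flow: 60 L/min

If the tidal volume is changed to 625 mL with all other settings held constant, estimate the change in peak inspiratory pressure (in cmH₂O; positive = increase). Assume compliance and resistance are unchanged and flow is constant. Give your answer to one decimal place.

PIP = Vt/C + R·V̇ + PEEP (constant-flow equation of motion).
Only the elastic term changes: ΔPIP = ΔVt / C = (625 − 555) / 50.5 = 1.386 cmH2O.

1.4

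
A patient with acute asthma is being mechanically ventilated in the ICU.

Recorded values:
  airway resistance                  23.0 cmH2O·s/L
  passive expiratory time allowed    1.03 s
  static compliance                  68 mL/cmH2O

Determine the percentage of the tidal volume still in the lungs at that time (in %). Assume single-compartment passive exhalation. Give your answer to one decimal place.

τ = R × C = 23.0 × 68 mL/cmH2O = 23.0 × 0.068 L/cmH2O = 1.564 s.
Passive exhalation: V(t)/V₀ = e^(−t/τ) = e^(−1.03/1.564) = 0.5176.
Fraction remaining = 0.5176 → 51.76%.

51.8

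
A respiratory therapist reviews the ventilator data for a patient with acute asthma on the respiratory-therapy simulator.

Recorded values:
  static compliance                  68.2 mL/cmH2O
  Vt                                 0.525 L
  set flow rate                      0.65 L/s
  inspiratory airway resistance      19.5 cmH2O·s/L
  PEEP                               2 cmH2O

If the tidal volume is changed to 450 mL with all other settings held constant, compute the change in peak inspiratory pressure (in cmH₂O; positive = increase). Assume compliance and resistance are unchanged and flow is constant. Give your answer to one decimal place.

-1.1

PIP = Vt/C + R·V̇ + PEEP (constant-flow equation of motion).
Only the elastic term changes: ΔPIP = ΔVt / C = (450 − 525) / 68.2 = -1.1 cmH2O.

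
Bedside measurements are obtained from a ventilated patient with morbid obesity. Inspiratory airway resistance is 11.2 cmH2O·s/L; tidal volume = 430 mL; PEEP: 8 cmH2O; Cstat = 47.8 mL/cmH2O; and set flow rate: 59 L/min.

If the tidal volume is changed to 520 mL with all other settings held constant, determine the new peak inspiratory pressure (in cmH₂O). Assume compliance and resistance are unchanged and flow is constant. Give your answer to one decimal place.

29.9

Flow: 59 L/min ÷ 60 = 0.9833 L/s.
PIP = Vt/C + R·V̇ + PEEP (constant-flow equation of motion).
Only the elastic term changes: ΔPIP = ΔVt / C = (520 − 430) / 47.8 = 1.883 cmH2O.
Original PIP = 430/47.8 + 11.2×0.9833 + 8 = 28.009 cmH2O; new PIP = 28.009 + (1.883) = 29.892 cmH2O.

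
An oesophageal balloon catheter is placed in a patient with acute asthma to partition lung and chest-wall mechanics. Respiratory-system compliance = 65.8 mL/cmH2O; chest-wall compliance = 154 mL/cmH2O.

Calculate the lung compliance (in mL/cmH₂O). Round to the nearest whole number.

115

1/CL = 1/Crs − 1/Ccw.
1/CL = 1/65.8 − 1/154 = 0.008704.
CL = 114.89 mL/cmH2O.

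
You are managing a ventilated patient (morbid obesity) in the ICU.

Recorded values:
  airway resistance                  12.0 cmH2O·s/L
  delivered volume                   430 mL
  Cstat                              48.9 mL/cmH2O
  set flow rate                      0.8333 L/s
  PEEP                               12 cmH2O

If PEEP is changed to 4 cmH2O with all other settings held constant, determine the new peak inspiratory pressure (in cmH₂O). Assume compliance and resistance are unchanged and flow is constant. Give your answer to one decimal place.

PIP = Vt/C + R·V̇ + PEEP (constant-flow equation of motion).
Only the baseline term changes: ΔPIP = ΔPEEP = 4 − 12 = -8.0 cmH2O.
Original PIP = 430/48.9 + 12.0×0.8333 + 12 = 30.793 cmH2O; new PIP = 30.793 + (-8.0) = 22.793 cmH2O.

22.8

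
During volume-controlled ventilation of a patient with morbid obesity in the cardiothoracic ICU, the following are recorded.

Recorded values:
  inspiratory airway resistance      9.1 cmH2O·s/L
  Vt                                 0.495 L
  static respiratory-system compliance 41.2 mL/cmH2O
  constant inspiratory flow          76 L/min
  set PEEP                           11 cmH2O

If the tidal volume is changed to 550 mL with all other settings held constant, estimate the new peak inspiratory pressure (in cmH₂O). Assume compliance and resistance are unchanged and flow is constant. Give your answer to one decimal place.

Flow: 76 L/min ÷ 60 = 1.2667 L/s.
PIP = Vt/C + R·V̇ + PEEP (constant-flow equation of motion).
Only the elastic term changes: ΔPIP = ΔVt / C = (550 − 495) / 41.2 = 1.335 cmH2O.
Original PIP = 495/41.2 + 9.1×1.2667 + 11 = 34.542 cmH2O; new PIP = 34.542 + (1.335) = 35.877 cmH2O.

35.9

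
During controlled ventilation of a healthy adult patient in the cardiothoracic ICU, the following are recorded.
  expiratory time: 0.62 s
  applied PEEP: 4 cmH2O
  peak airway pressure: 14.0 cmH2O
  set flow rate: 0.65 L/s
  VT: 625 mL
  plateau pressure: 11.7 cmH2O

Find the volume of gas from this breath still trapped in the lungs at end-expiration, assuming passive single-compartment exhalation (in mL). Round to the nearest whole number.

72

R = (PIP − Pplat)/V̇ = (14.0 − 11.7) / 0.65 = 2.3/0.65 = 3.538 cmH2O·s/L.
C = Vt/(Pplat − PEEP) = 625.0 / (11.7 − 4) = 625.0/7.7 = 81.169 mL/cmH2O.
τ = R × C = 3.538 × 0.08117 L/cmH2O = 0.2872 s.
Fraction remaining = e^(−Te/τ) = e^(−0.62/0.2872) = 0.1155.
Trapped volume = 625.0 × 0.1155 = 72.188 mL.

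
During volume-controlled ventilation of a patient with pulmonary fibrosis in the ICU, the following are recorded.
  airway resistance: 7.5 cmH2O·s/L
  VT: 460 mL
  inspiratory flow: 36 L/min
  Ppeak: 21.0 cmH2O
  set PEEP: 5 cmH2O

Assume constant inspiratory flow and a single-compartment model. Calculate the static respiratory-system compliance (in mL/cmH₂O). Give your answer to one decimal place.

Flow: 36 L/min ÷ 60 = 0.6 L/s.
Equation of motion (constant flow): PIP = Vt/C + R·V̇ + PEEP.
Vt/C = PIP − R·V̇ − PEEP = 21.0 − 7.5×0.6 − 5 = 21.0 − 4.5 − 5 = 11.5 cmH2O.
C = Vt / 11.5 = 460 / 11.5 = 40.0 mL/cmH2O.

40.0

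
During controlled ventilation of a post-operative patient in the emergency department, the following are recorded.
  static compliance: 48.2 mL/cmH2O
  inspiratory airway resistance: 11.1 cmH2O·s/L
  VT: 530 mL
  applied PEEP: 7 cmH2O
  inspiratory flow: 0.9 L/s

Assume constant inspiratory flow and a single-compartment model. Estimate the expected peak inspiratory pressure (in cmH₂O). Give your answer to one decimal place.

Equation of motion (constant flow): PIP = Vt/C + R·V̇ + PEEP.
PIP = 530/48.2 + 11.1×0.9 + 7 = 10.996 + 9.99 + 7 = 27.986 cmH2O.

28.0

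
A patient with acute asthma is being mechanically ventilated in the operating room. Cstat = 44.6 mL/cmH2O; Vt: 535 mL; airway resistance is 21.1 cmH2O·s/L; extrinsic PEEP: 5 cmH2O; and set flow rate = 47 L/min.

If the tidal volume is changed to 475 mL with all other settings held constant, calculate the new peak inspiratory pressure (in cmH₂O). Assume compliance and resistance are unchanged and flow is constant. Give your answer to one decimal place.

Flow: 47 L/min ÷ 60 = 0.7833 L/s.
PIP = Vt/C + R·V̇ + PEEP (constant-flow equation of motion).
Only the elastic term changes: ΔPIP = ΔVt / C = (475 − 535) / 44.6 = -1.345 cmH2O.
Original PIP = 535/44.6 + 21.1×0.7833 + 5 = 33.523 cmH2O; new PIP = 33.523 + (-1.345) = 32.178 cmH2O.

32.2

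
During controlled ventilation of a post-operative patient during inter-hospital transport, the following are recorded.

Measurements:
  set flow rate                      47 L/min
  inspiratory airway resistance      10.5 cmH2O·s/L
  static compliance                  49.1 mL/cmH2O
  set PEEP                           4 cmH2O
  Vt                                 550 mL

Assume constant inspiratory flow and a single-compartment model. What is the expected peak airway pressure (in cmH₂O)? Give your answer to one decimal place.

Flow: 47 L/min ÷ 60 = 0.7833 L/s.
Equation of motion (constant flow): PIP = Vt/C + R·V̇ + PEEP.
PIP = 550/49.1 + 10.5×0.7833 + 4 = 11.202 + 8.225 + 4 = 23.427 cmH2O.

23.4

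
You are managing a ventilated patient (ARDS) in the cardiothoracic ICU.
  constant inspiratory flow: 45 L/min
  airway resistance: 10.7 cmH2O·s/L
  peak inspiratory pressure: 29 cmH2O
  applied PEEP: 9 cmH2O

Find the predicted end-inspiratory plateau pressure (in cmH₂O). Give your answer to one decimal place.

21.0

Flow: 45 L/min ÷ 60 = 0.75 L/s.
Pplat = PIP − Raw × flow = 29 − 10.7 × 0.75 = 29 − 8.025 = 20.975 cmH2O.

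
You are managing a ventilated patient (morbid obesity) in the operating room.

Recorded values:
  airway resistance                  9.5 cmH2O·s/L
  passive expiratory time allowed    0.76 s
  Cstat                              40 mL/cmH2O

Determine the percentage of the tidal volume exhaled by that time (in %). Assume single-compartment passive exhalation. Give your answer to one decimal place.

τ = R × C = 9.5 × 40 mL/cmH2O = 9.5 × 0.040 L/cmH2O = 0.38 s.
Passive exhalation: V(t)/V₀ = e^(−t/τ) = e^(−0.76/0.38) = 0.1353.
Fraction exhaled = 1 − 0.1353 = 0.8647 → 86.47%.

86.5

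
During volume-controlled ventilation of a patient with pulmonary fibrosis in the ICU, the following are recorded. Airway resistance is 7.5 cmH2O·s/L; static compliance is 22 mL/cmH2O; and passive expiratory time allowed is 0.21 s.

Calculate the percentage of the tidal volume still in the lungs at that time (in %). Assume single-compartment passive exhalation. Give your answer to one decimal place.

τ = R × C = 7.5 × 22 mL/cmH2O = 7.5 × 0.022 L/cmH2O = 0.165 s.
Passive exhalation: V(t)/V₀ = e^(−t/τ) = e^(−0.21/0.165) = 0.2801.
Fraction remaining = 0.2801 → 28.01%.

28.0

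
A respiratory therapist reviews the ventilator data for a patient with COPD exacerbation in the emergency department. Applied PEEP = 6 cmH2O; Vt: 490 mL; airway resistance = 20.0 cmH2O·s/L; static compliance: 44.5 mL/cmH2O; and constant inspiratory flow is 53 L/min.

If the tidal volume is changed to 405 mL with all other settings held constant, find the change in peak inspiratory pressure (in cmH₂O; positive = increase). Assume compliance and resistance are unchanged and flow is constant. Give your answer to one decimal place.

PIP = Vt/C + R·V̇ + PEEP (constant-flow equation of motion).
Only the elastic term changes: ΔPIP = ΔVt / C = (405 − 490) / 44.5 = -1.91 cmH2O.

-1.9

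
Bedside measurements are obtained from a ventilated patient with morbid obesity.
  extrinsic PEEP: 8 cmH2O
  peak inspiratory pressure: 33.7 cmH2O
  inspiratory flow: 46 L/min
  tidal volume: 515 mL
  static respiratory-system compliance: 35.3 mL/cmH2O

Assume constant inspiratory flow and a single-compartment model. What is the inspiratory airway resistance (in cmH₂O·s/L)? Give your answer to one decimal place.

Flow: 46 L/min ÷ 60 = 0.7667 L/s.
Equation of motion (constant flow): PIP = Vt/C + R·V̇ + PEEP.
R·V̇ = PIP − Vt/C − PEEP = 33.7 − 515/35.3 − 8 = 33.7 − 14.589 − 8 = 11.111 cmH2O.
R = 11.111 / 0.7667 = 14.492 cmH2O·s/L.

14.5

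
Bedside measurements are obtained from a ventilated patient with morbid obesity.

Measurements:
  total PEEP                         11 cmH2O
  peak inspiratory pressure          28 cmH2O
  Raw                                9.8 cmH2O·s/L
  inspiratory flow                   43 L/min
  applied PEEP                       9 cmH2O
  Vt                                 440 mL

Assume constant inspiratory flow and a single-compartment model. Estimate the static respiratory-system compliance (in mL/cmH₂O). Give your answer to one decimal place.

44.1

Flow: 43 L/min ÷ 60 = 0.7167 L/s.
Total PEEP = 11 cmH2O (set 9 + intrinsic 2); this is the baseline alveolar pressure.
Equation of motion (constant flow): PIP = Vt/C + R·V̇ + PEEP.
Vt/C = PIP − R·V̇ − PEEP = 28 − 9.8×0.7167 − 11 = 28 − 7.024 − 11 = 9.976 cmH2O.
C = Vt / 9.976 = 440 / 9.976 = 44.106 mL/cmH2O.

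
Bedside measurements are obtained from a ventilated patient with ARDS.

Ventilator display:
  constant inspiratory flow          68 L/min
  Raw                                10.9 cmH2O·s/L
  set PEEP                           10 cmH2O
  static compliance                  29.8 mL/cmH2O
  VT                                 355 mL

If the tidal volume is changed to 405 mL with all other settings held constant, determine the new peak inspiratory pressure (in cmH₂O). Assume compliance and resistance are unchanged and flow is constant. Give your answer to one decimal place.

Flow: 68 L/min ÷ 60 = 1.1333 L/s.
PIP = Vt/C + R·V̇ + PEEP (constant-flow equation of motion).
Only the elastic term changes: ΔPIP = ΔVt / C = (405 − 355) / 29.8 = 1.678 cmH2O.
Original PIP = 355/29.8 + 10.9×1.1333 + 10 = 34.266 cmH2O; new PIP = 34.266 + (1.678) = 35.944 cmH2O.

35.9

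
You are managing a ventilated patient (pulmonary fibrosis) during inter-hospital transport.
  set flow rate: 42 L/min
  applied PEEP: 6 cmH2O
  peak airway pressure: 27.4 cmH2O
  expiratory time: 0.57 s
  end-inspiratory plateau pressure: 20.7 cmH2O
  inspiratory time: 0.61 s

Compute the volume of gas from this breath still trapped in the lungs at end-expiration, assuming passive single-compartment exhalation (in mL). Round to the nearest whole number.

55

Flow: 42 L/min ÷ 60 = 0.7 L/s.
Vt = flow × Ti = 0.7 L/s × 0.61 s × 1000 mL/L = 427.0 mL.
R = (PIP − Pplat)/V̇ = (27.4 − 20.7) / 0.7 = 6.7/0.7 = 9.571 cmH2O·s/L.
C = Vt/(Pplat − PEEP) = 427.0 / (20.7 − 6) = 427.0/14.7 = 29.048 mL/cmH2O.
τ = R × C = 9.571 × 0.02905 L/cmH2O = 0.278 s.
Fraction remaining = e^(−Te/τ) = e^(−0.57/0.278) = 0.1287.
Trapped volume = 427.0 × 0.1287 = 54.955 mL.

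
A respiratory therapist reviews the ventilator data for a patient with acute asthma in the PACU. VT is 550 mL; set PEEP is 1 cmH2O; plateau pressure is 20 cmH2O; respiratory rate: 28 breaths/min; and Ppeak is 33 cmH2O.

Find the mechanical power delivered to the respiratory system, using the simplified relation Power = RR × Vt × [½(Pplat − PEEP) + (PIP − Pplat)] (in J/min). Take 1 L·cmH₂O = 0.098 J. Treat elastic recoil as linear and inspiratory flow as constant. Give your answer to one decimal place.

Per-breath work = Vt × [½(Pplat−PEEP) + (PIP−Pplat)] = 0.550 × [0.5×19.0 + 13.0] = 0.550 × 22.5 = 12.375 L·cmH2O.
Power = 28 × 12.375 = 346.5 L·cmH2O/min.
× 0.098 J/(L·cmH2O) → 33.957 J/min.

34.0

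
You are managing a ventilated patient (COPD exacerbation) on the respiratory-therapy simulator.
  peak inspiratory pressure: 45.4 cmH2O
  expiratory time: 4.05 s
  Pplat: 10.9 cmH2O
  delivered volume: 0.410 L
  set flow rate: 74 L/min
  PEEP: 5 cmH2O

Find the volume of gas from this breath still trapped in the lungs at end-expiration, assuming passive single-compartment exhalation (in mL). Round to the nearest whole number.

51

Flow: 74 L/min ÷ 60 = 1.2333 L/s.
R = (PIP − Pplat)/V̇ = (45.4 − 10.9) / 1.2333 = 34.5/1.2333 = 27.974 cmH2O·s/L.
C = Vt/(Pplat − PEEP) = 410.0 / (10.9 − 5) = 410.0/5.9 = 69.492 mL/cmH2O.
τ = R × C = 27.974 × 0.06949 L/cmH2O = 1.944 s.
Fraction remaining = e^(−Te/τ) = e^(−4.05/1.944) = 0.1245.
Trapped volume = 410.0 × 0.1245 = 51.045 mL.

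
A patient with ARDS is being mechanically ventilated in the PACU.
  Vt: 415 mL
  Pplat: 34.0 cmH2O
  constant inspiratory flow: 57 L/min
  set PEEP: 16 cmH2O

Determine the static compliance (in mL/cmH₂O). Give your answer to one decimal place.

23.1

Cstat = Vt / (Pplat − PEEP) = 415 / (34.0 − 16) = 415 / 18.0 = 23.056 mL/cmH2O.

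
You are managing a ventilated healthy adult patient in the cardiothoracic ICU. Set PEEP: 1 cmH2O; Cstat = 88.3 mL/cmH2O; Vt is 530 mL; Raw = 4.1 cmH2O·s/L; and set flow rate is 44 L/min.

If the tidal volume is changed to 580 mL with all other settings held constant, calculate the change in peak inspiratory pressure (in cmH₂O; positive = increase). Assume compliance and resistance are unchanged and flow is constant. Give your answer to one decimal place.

PIP = Vt/C + R·V̇ + PEEP (constant-flow equation of motion).
Only the elastic term changes: ΔPIP = ΔVt / C = (580 − 530) / 88.3 = 0.5663 cmH2O.

0.6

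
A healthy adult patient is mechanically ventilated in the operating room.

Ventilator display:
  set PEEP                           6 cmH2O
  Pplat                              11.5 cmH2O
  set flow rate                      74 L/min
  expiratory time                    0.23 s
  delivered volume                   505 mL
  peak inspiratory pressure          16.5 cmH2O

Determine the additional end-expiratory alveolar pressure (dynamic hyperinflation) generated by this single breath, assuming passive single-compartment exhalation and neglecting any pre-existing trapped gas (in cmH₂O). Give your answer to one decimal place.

Flow: 74 L/min ÷ 60 = 1.2333 L/s.
R = (PIP − Pplat)/V̇ = (16.5 − 11.5) / 1.2333 = 5.0/1.2333 = 4.054 cmH2O·s/L.
C = Vt/(Pplat − PEEP) = 505.0 / (11.5 − 6) = 505.0/5.5 = 91.818 mL/cmH2O.
τ = R × C = 4.054 × 0.09182 L/cmH2O = 0.3722 s.
Fraction remaining = e^(−Te/τ) = e^(−0.23/0.3722) = 0.539; trapped volume = 505.0 × 0.539 = 272.2 mL.
Additional alveolar pressure from trapping ≈ V_trapped / C = 272.2 / 91.818 = 2.965 cmH2O.

3.0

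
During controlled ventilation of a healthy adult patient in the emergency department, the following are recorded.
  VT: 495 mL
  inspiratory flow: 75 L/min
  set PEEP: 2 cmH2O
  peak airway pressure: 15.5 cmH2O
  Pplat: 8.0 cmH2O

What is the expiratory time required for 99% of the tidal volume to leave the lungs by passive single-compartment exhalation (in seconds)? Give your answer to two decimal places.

2.28

Flow: 75 L/min ÷ 60 = 1.25 L/s.
R = (PIP − Pplat)/V̇ = (15.5 − 8.0) / 1.25 = 7.5/1.25 = 6.0 cmH2O·s/L.
C = Vt/(Pplat − PEEP) = 495.0 / (8.0 − 2) = 495.0/6.0 = 82.5 mL/cmH2O.
τ = R × C = 6.0 × 0.0825 L/cmH2O = 0.495 s.
t = −τ·ln(1 − 0.99) = −0.495·ln(0.01) = 2.28 s.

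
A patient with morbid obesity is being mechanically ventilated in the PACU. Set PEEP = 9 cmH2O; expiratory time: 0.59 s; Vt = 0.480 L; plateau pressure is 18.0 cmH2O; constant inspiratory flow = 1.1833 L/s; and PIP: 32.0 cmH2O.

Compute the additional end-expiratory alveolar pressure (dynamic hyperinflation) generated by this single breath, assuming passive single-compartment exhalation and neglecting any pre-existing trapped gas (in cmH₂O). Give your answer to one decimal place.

R = (PIP − Pplat)/V̇ = (32.0 − 18.0) / 1.1833 = 14.0/1.1833 = 11.831 cmH2O·s/L.
C = Vt/(Pplat − PEEP) = 480.0 / (18.0 − 9) = 480.0/9.0 = 53.333 mL/cmH2O.
τ = R × C = 11.831 × 0.05333 L/cmH2O = 0.6309 s.
Fraction remaining = e^(−Te/τ) = e^(−0.59/0.6309) = 0.3925; trapped volume = 480.0 × 0.3925 = 188.4 mL.
Additional alveolar pressure from trapping ≈ V_trapped / C = 188.4 / 53.333 = 3.533 cmH2O.

3.5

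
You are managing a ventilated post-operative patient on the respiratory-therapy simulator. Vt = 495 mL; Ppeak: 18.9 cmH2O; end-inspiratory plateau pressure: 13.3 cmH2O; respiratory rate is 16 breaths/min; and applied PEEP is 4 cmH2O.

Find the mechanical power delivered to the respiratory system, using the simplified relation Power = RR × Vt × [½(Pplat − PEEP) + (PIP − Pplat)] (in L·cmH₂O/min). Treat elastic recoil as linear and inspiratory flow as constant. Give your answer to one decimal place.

Per-breath work = Vt × [½(Pplat−PEEP) + (PIP−Pplat)] = 0.495 × [0.5×9.3 + 5.6] = 0.495 × 10.25 = 5.074 L·cmH2O.
Power = 16 × 5.074 = 81.184 L·cmH2O/min.

81.2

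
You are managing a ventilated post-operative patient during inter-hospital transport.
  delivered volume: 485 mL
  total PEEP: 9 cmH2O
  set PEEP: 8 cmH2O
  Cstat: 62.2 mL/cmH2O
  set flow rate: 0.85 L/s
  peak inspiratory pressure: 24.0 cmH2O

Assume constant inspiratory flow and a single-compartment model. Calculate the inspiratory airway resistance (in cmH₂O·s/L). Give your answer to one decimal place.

8.5

Total PEEP = 9 cmH2O (set 8 + intrinsic 1); this is the baseline alveolar pressure.
Equation of motion (constant flow): PIP = Vt/C + R·V̇ + PEEP.
R·V̇ = PIP − Vt/C − PEEP = 24.0 − 485/62.2 − 9 = 24.0 − 7.797 − 9 = 7.203 cmH2O.
R = 7.203 / 0.85 = 8.474 cmH2O·s/L.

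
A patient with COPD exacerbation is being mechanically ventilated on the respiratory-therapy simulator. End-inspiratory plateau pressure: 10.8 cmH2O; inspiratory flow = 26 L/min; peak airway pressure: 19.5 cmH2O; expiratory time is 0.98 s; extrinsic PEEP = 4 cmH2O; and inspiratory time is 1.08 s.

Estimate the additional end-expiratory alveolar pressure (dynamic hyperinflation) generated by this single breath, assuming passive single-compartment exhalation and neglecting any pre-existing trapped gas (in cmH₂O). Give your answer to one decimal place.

Flow: 26 L/min ÷ 60 = 0.4333 L/s.
Vt = flow × Ti = 0.4333 L/s × 1.08 s × 1000 mL/L = 467.96 mL.
R = (PIP − Pplat)/V̇ = (19.5 − 10.8) / 0.4333 = 8.7/0.4333 = 20.078 cmH2O·s/L.
C = Vt/(Pplat − PEEP) = 467.96 / (10.8 − 4) = 467.96/6.8 = 68.818 mL/cmH2O.
τ = R × C = 20.078 × 0.06882 L/cmH2O = 1.382 s.
Fraction remaining = e^(−Te/τ) = e^(−0.98/1.382) = 0.4921; trapped volume = 467.96 × 0.4921 = 230.28 mL.
Additional alveolar pressure from trapping ≈ V_trapped / C = 230.28 / 68.818 = 3.346 cmH2O.

3.3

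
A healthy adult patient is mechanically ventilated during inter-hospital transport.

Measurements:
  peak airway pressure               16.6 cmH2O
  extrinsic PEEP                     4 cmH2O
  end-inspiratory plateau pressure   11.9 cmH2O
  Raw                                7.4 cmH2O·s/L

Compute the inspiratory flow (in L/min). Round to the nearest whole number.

38

flow = (PIP − Pplat) / Raw = (16.6 − 11.9) / 7.4 = 0.6351 L/s × 60 = 38.106 L/min.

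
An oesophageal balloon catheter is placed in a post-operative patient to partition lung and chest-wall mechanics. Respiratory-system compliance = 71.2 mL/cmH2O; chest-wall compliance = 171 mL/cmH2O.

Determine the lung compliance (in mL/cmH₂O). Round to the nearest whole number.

122

1/CL = 1/Crs − 1/Ccw.
1/CL = 1/71.2 − 1/171 = 0.008197.
CL = 122.0 mL/cmH2O.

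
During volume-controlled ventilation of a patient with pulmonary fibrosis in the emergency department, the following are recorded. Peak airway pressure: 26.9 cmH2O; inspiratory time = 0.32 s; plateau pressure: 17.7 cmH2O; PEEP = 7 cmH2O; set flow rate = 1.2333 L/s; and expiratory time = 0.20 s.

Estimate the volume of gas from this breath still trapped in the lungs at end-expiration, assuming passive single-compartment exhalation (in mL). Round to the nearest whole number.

191

Vt = flow × Ti = 1.2333 L/s × 0.32 s × 1000 mL/L = 394.66 mL.
R = (PIP − Pplat)/V̇ = (26.9 − 17.7) / 1.2333 = 9.2/1.2333 = 7.46 cmH2O·s/L.
C = Vt/(Pplat − PEEP) = 394.66 / (17.7 − 7) = 394.66/10.7 = 36.884 mL/cmH2O.
τ = R × C = 7.46 × 0.03688 L/cmH2O = 0.2751 s.
Fraction remaining = e^(−Te/τ) = e^(−0.20/0.2751) = 0.4834.
Trapped volume = 394.66 × 0.4834 = 190.78 mL.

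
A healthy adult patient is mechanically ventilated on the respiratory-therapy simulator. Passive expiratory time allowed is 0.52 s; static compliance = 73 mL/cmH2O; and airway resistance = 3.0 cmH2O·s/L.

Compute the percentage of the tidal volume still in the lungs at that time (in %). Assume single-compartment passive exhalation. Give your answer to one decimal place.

τ = R × C = 3.0 × 73 mL/cmH2O = 3.0 × 0.073 L/cmH2O = 0.219 s.
Passive exhalation: V(t)/V₀ = e^(−t/τ) = e^(−0.52/0.219) = 0.09307.
Fraction remaining = 0.09307 → 9.307%.

9.3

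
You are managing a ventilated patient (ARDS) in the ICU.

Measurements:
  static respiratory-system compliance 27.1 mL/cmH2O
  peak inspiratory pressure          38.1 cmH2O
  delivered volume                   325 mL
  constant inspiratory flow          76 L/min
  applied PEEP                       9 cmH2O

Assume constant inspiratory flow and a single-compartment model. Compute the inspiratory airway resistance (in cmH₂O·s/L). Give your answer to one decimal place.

Flow: 76 L/min ÷ 60 = 1.2667 L/s.
Equation of motion (constant flow): PIP = Vt/C + R·V̇ + PEEP.
R·V̇ = PIP − Vt/C − PEEP = 38.1 − 325/27.1 − 9 = 38.1 − 11.993 − 9 = 17.107 cmH2O.
R = 17.107 / 1.2667 = 13.505 cmH2O·s/L.

13.5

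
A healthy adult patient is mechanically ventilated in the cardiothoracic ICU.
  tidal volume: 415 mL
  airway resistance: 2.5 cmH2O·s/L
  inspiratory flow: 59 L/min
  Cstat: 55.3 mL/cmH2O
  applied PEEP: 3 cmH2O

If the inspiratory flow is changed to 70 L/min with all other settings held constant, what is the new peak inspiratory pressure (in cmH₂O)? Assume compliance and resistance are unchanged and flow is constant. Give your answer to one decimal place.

13.4

Flow: 59 L/min ÷ 60 = 0.9833 L/s.
New flow: 70 L/min ÷ 60 = 1.1667 L/s.
PIP = Vt/C + R·V̇ + PEEP (constant-flow equation of motion).
Only the resistive term changes: ΔPIP = R × ΔV̇ = 2.5 × (1.1667 − 0.9833) = 2.5 × 0.1834 = 0.4585 cmH2O.
Original PIP = 415/55.3 + 2.5×0.9833 + 3 = 12.963 cmH2O; new PIP = 12.963 + (0.4585) = 13.422 cmH2O.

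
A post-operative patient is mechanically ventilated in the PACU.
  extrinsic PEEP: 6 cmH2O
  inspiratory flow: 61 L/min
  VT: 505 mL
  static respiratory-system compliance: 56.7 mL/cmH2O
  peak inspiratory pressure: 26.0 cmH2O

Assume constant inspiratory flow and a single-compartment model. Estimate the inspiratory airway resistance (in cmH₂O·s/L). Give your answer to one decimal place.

Flow: 61 L/min ÷ 60 = 1.0167 L/s.
Equation of motion (constant flow): PIP = Vt/C + R·V̇ + PEEP.
R·V̇ = PIP − Vt/C − PEEP = 26.0 − 505/56.7 − 6 = 26.0 − 8.907 − 6 = 11.093 cmH2O.
R = 11.093 / 1.0167 = 10.911 cmH2O·s/L.

10.9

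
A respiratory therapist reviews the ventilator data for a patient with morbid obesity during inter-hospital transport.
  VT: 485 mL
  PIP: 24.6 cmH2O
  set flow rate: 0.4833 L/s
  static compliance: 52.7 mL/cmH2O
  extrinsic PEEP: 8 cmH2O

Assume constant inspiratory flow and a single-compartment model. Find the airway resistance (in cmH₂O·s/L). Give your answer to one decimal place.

15.3

Equation of motion (constant flow): PIP = Vt/C + R·V̇ + PEEP.
R·V̇ = PIP − Vt/C − PEEP = 24.6 − 485/52.7 − 8 = 24.6 − 9.203 − 8 = 7.397 cmH2O.
R = 7.397 / 0.4833 = 15.305 cmH2O·s/L.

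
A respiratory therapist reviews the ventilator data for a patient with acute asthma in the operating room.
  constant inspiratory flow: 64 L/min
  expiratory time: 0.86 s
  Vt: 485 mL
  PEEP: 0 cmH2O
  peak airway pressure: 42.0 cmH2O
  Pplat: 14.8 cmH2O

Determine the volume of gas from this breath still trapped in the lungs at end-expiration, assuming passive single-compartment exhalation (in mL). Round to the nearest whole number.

173

Flow: 64 L/min ÷ 60 = 1.0667 L/s.
R = (PIP − Pplat)/V̇ = (42.0 − 14.8) / 1.0667 = 27.2/1.0667 = 25.499 cmH2O·s/L.
C = Vt/(Pplat − PEEP) = 485.0 / (14.8 − 0) = 485.0/14.8 = 32.77 mL/cmH2O.
τ = R × C = 25.499 × 0.03277 L/cmH2O = 0.8356 s.
Fraction remaining = e^(−Te/τ) = e^(−0.86/0.8356) = 0.3573.
Trapped volume = 485.0 × 0.3573 = 173.29 mL.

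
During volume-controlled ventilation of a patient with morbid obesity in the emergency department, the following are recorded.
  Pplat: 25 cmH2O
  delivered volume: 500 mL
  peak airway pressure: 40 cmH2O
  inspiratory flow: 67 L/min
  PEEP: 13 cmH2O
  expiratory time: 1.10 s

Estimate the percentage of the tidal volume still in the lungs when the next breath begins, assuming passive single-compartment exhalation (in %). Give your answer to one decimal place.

Flow: 67 L/min ÷ 60 = 1.1167 L/s.
R = (PIP − Pplat)/V̇ = (40 − 25) / 1.1167 = 15.0/1.1167 = 13.432 cmH2O·s/L.
C = Vt/(Pplat − PEEP) = 500.0 / (25 − 13) = 500.0/12.0 = 41.667 mL/cmH2O.
τ = R × C = 13.432 × 0.04167 L/cmH2O = 0.5597 s.
Fraction remaining at end-expiration = e^(−Te/τ) = e^(−1.10/0.5597) = 0.1401 → 14.01%.

14.0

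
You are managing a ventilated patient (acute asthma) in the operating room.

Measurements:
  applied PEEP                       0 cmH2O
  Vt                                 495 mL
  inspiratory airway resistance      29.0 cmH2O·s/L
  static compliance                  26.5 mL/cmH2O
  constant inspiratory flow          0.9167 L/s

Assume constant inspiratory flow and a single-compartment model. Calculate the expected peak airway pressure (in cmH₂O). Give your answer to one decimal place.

Equation of motion (constant flow): PIP = Vt/C + R·V̇ + PEEP.
PIP = 495/26.5 + 29.0×0.9167 + 0 = 18.679 + 26.584 + 0 = 45.263 cmH2O.

45.3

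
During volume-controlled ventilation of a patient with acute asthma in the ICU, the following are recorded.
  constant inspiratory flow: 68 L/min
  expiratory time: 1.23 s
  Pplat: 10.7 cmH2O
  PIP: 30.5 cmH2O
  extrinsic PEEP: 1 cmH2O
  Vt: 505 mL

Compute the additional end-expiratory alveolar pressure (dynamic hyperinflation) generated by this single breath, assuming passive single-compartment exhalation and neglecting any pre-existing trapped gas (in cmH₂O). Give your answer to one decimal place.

Flow: 68 L/min ÷ 60 = 1.1333 L/s.
R = (PIP − Pplat)/V̇ = (30.5 − 10.7) / 1.1333 = 19.8/1.1333 = 17.471 cmH2O·s/L.
C = Vt/(Pplat − PEEP) = 505.0 / (10.7 − 1) = 505.0/9.7 = 52.062 mL/cmH2O.
τ = R × C = 17.471 × 0.05206 L/cmH2O = 0.9095 s.
Fraction remaining = e^(−Te/τ) = e^(−1.23/0.9095) = 0.2586; trapped volume = 505.0 × 0.2586 = 130.59 mL.
Additional alveolar pressure from trapping ≈ V_trapped / C = 130.59 / 52.062 = 2.508 cmH2O.

2.5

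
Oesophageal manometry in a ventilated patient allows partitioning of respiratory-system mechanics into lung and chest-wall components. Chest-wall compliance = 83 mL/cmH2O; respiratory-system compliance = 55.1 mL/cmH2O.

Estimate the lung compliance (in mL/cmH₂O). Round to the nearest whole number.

164

1/CL = 1/Crs − 1/Ccw.
1/CL = 1/55.1 − 1/83 = 0.006101.
CL = 163.91 mL/cmH2O.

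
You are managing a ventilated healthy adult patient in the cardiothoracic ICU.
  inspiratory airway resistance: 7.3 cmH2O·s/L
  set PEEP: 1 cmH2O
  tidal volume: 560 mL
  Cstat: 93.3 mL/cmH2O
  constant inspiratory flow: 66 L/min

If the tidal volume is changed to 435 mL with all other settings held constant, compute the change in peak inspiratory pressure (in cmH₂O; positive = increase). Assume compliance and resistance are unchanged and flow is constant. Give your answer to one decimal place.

-1.3

PIP = Vt/C + R·V̇ + PEEP (constant-flow equation of motion).
Only the elastic term changes: ΔPIP = ΔVt / C = (435 − 560) / 93.3 = -1.34 cmH2O.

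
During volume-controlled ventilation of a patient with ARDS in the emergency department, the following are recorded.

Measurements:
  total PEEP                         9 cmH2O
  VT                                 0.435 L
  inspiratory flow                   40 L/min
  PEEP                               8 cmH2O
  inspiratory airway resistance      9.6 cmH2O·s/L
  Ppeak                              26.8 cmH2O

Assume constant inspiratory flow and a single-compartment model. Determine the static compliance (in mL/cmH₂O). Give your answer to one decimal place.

Flow: 40 L/min ÷ 60 = 0.6667 L/s.
Total PEEP = 9 cmH2O (set 8 + intrinsic 1); this is the baseline alveolar pressure.
Equation of motion (constant flow): PIP = Vt/C + R·V̇ + PEEP.
Vt/C = PIP − R·V̇ − PEEP = 26.8 − 9.6×0.6667 − 9 = 26.8 − 6.4 − 9 = 11.4 cmH2O.
C = Vt / 11.4 = 435 / 11.4 = 38.158 mL/cmH2O.

38.2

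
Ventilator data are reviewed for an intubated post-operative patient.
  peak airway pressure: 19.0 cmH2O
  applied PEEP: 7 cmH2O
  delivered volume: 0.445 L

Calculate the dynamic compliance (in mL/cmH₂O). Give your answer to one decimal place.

Dynamic compliance = Vt / (PIP − PEEP) = 445 / (19.0 − 7) = 445 / 12.0 = 37.083 mL/cmH2O.

37.1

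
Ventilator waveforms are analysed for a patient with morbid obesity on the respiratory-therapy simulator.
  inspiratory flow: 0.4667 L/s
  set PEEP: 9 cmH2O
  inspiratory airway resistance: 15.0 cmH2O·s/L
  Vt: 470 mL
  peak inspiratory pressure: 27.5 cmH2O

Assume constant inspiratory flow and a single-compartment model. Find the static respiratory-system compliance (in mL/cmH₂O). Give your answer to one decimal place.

Equation of motion (constant flow): PIP = Vt/C + R·V̇ + PEEP.
Vt/C = PIP − R·V̇ − PEEP = 27.5 − 15.0×0.4667 − 9 = 27.5 − 7.001 − 9 = 11.499 cmH2O.
C = Vt / 11.499 = 470 / 11.499 = 40.873 mL/cmH2O.

40.9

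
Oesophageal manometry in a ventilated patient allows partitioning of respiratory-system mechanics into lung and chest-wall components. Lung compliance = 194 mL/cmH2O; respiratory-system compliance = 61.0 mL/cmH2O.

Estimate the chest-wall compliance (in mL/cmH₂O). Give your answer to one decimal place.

1/Ccw = 1/Crs − 1/CL.
1/Ccw = 1/61.0 − 1/194 = 0.01124.
Ccw = 88.968 mL/cmH2O.

89.0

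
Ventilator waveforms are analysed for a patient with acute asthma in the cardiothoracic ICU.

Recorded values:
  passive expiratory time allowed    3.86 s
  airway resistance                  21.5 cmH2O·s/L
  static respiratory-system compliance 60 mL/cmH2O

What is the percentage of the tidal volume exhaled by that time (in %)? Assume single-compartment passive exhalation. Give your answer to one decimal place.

τ = R × C = 21.5 × 60 mL/cmH2O = 21.5 × 0.060 L/cmH2O = 1.29 s.
Passive exhalation: V(t)/V₀ = e^(−t/τ) = e^(−3.86/1.29) = 0.05017.
Fraction exhaled = 1 − 0.05017 = 0.9498 → 94.98%.

95.0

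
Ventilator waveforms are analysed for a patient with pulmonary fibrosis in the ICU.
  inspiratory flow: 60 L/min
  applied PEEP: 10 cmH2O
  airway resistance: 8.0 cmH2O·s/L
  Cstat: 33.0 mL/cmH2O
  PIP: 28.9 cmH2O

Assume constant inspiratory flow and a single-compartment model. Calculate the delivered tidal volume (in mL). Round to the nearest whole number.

Flow: 60 L/min ÷ 60 = 1 L/s.
Equation of motion (constant flow): PIP = Vt/C + R·V̇ + PEEP.
Vt/C = PIP − R·V̇ − PEEP = 28.9 − 8.0 − 10 = 10.9 cmH2O.
Vt = C × 10.9 = 33.0 × 10.9 = 359.7 mL.

360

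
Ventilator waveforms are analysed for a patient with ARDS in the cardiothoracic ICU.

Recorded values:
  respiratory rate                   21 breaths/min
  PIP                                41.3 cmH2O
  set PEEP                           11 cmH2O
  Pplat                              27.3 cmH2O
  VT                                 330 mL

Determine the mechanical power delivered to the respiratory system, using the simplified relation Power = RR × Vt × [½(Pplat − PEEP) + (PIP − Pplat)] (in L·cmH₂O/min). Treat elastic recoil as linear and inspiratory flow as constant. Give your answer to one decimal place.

153.5

Per-breath work = Vt × [½(Pplat−PEEP) + (PIP−Pplat)] = 0.330 × [0.5×16.3 + 14.0] = 0.330 × 22.15 = 7.31 L·cmH2O.
Power = 21 × 7.31 = 153.51 L·cmH2O/min.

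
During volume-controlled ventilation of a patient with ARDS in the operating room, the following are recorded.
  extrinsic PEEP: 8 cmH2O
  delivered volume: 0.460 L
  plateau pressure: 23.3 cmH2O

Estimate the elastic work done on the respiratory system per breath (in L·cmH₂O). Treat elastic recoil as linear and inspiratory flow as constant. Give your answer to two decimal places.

Elastic work ≈ ½ × (Pplat − PEEP) × Vt = 0.5 × (23.3 − 8) × 0.460 L = 0.5 × 15.3 × 0.460 = 3.519 L·cmH2O.

3.52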